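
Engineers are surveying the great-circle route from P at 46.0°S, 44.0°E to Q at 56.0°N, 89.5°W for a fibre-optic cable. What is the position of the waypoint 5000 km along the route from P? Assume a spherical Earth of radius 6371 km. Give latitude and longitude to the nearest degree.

≈ 13°S, 8°E

Convert each endpoint to a unit vector on the sphere (x = cos φ cos λ, y = cos φ sin λ, z = sin φ).
The central angle between the endpoints is δ = arccos(p₁·p₂) ≈ 2.613 rad (149.7°). The total great-circle distance is δ·R ≈ 2.613 × 6371 ≈ 16650 km, so the target fraction is f = 5000/16650 ≈ 0.300.
Interpolate at f ≈ 0.300 with slerp weights a = sin((1−f)δ)/sin δ ≈ 1.919, b = sin(fδ)/sin δ ≈ 1.402.
p = a·p₁ + b·p₂ ≈ (0.966, 0.142, -0.218); φ = arcsin(p_z) ≈ -12.57°, λ = atan2(p_y, p_x) ≈ 8.35°.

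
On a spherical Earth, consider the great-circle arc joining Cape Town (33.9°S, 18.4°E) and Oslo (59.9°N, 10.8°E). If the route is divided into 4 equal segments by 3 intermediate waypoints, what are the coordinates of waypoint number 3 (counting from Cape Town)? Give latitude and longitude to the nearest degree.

≈ 36°N, 14°E

Write both endpoints as unit vectors p₁, p₂ with components (cos φ cos λ, cos φ sin λ, sin φ).
The central angle between the endpoints is δ = arccos(p₁·p₂) ≈ 1.641 rad (94.0°).
Interpolate at f = 3/4 with slerp weights a = sin((1−f)δ)/sin δ ≈ 0.400, b = sin(fδ)/sin δ ≈ 0.945.
p = a·p₁ + b·p₂ ≈ (0.780, 0.194, 0.595); φ = arcsin(p_z) ≈ 36.48°, λ = atan2(p_y, p_x) ≈ 13.93°.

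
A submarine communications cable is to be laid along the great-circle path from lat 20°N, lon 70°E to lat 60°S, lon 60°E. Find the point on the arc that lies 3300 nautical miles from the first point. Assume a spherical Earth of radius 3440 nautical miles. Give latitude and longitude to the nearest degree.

≈ lat 35°S, lon 65°E

Write both endpoints as unit vectors p₁, p₂ with components (cos φ cos λ, cos φ sin λ, sin φ).
The central angle between the endpoints is δ = arccos(p₁·p₂) ≈ 1.404 rad (80.4°). The total great-circle distance is δ·R ≈ 1.404 × 3440 ≈ 4828 nmi, so the target fraction is f = 3300/4828 ≈ 0.684.
Interpolate at f ≈ 0.684 with slerp weights a = sin((1−f)δ)/sin δ ≈ 0.436, b = sin(fδ)/sin δ ≈ 0.830.
p = a·p₁ + b·p₂ ≈ (0.348, 0.744, -0.570); φ = arcsin(p_z) ≈ -34.76°, λ = atan2(p_y, p_x) ≈ 64.97°.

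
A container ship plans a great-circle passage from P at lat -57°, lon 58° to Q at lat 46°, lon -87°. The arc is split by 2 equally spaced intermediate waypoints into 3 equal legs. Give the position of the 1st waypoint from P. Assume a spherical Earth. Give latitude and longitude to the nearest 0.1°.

From cos δ = sin φ₁ sin φ₂ + cos φ₁ cos φ₂ cos Δλ, the central angle is δ ≈ 2.722 rad (156.0°).
Interpolate at f = 1/3 with slerp weights a = sin((1−f)δ)/sin δ ≈ 2.381, b = sin(fδ)/sin δ ≈ 1.933.
p = a·p₁ + b·p₂ ≈ (0.758, -0.241, -0.606); φ = arcsin(p_z) ≈ -37.34°, λ = atan2(p_y, p_x) ≈ -17.66°.

≈ lat -37.3°, lon -17.7°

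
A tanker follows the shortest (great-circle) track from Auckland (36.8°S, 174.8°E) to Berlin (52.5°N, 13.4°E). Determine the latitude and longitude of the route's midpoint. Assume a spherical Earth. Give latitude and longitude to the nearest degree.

Write both endpoints as unit vectors p₁, p₂ with components (cos φ cos λ, cos φ sin λ, sin φ).
The central angle between the endpoints is δ = arccos(p₁·p₂) ≈ 2.785 rad (159.6°).
Interpolate at f = 1/2 with slerp weights a = sin((1−f)δ)/sin δ ≈ 2.822, b = sin(fδ)/sin δ ≈ 2.822.
p = a·p₁ + b·p₂ ≈ (-0.579, 0.603, 0.548); φ = arcsin(p_z) ≈ 33.26°, λ = atan2(p_y, p_x) ≈ 133.85°.

≈ 33°N, 134°E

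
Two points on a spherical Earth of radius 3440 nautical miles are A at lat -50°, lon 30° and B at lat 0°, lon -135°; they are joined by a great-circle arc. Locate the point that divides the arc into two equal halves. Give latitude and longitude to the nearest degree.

≈ lat -62°, lon -111°

Write both endpoints as unit vectors p₁, p₂ with components (cos φ cos λ, cos φ sin λ, sin φ).
The central angle between the endpoints is δ = arccos(p₁·p₂) ≈ 2.241 rad (128.4°).
Interpolate at f = 1/2 with slerp weights a = sin((1−f)δ)/sin δ ≈ 1.148, b = sin(fδ)/sin δ ≈ 1.148.
p = a·p₁ + b·p₂ ≈ (-0.173, -0.443, -0.880); φ = arcsin(p_z) ≈ -61.61°, λ = atan2(p_y, p_x) ≈ -111.31°.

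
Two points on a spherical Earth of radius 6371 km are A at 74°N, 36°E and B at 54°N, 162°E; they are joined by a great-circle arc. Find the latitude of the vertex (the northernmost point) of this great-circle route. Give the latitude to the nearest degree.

The great circle lies in the plane with unit normal n̂ = (p₁ × p₂)/|p₁ × p₂|.
Here n̂_z ≈ +0.179; the vertex latitude is φ_max = arccos|n̂_z| ≈ 79.7°.
Check via Clairaut: cos φ_max = |cos φ₁| · sin C = cos(74.0°)·sin(40.6°) ≈ 0.179, again giving ≈ 79.7°.

≈ 80°N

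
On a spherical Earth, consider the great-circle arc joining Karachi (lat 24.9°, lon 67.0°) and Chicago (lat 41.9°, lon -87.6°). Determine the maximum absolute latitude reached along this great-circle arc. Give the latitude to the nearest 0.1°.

The great circle lies in the plane with unit normal n̂ = (p₁ × p₂)/|p₁ × p₂|.
Here n̂_z ≈ -0.307; the vertex latitude is φ_max = arccos|n̂_z| ≈ 72.1°.

≈ 72.1°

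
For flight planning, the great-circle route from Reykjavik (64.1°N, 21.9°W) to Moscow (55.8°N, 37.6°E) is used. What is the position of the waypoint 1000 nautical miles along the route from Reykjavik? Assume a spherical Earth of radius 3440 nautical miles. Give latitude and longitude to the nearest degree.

≈ (63°N, 16°E)

Write both endpoints as unit vectors p₁, p₂ with components (cos φ cos λ, cos φ sin λ, sin φ).
The central angle between the endpoints is δ = arccos(p₁·p₂) ≈ 0.518 rad (29.7°). The total great-circle distance is δ·R ≈ 0.518 × 3440 ≈ 1783 nmi, so the target fraction is f = 1000/1783 ≈ 0.561.
Interpolate at f ≈ 0.561 with slerp weights a = sin((1−f)δ)/sin δ ≈ 0.456, b = sin(fδ)/sin δ ≈ 0.578.
p = a·p₁ + b·p₂ ≈ (0.442, 0.124, 0.888); φ = arcsin(p_z) ≈ 62.66°, λ = atan2(p_y, p_x) ≈ 15.68°.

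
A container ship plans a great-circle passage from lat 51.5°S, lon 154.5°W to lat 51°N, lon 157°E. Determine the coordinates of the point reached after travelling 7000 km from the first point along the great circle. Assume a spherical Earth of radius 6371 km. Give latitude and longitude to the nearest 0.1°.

Convert each endpoint to a unit vector on the sphere (x = cos φ cos λ, y = cos φ sin λ, z = sin φ).
The central angle between the endpoints is δ = arccos(p₁·p₂) ≈ 1.927 rad (110.4°). The total great-circle distance is δ·R ≈ 1.927 × 6371 ≈ 12276 km, so the target fraction is f = 7000/12276 ≈ 0.570.
Interpolate at f ≈ 0.570 with slerp weights a = sin((1−f)δ)/sin δ ≈ 0.786, b = sin(fδ)/sin δ ≈ 0.950.
p = a·p₁ + b·p₂ ≈ (-0.992, 0.023, 0.123); φ = arcsin(p_z) ≈ 7.09°, λ = atan2(p_y, p_x) ≈ 178.67°.

≈ lat 7.1°N, lon 178.7°E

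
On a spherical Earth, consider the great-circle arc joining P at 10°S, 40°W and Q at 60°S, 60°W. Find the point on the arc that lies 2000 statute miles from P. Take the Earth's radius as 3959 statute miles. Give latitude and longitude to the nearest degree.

≈ 38°S, 48°W

Write both endpoints as unit vectors p₁, p₂ with components (cos φ cos λ, cos φ sin λ, sin φ).
The central angle between the endpoints is δ = arccos(p₁·p₂) ≈ 0.911 rad (52.2°). The total great-circle distance is δ·R ≈ 0.911 × 3959 ≈ 3606 mi, so the target fraction is f = 2000/3606 ≈ 0.555.
Interpolate at f ≈ 0.555 with slerp weights a = sin((1−f)δ)/sin δ ≈ 0.500, b = sin(fδ)/sin δ ≈ 0.613.
p = a·p₁ + b·p₂ ≈ (0.530, -0.581, -0.617); φ = arcsin(p_z) ≈ -38.12°, λ = atan2(p_y, p_x) ≈ -47.65°.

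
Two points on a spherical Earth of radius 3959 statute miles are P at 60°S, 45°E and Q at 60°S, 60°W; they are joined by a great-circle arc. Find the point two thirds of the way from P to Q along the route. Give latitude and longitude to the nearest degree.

≈ 69°S, 30°W

The haversine formula gives a central angle δ ≈ 0.816 rad (46.7°) between the endpoints.
Interpolate at f = 2/3 with slerp weights a = sin((1−f)δ)/sin δ ≈ 0.369, b = sin(fδ)/sin δ ≈ 0.711.
p = a·p₁ + b·p₂ ≈ (0.308, -0.177, -0.935); φ = arcsin(p_z) ≈ -69.18°, λ = atan2(p_y, p_x) ≈ -29.92°.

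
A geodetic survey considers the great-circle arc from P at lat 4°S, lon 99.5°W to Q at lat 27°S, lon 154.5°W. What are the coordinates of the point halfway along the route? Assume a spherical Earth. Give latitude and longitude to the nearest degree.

≈ lat 17°S, lon 125°W

From cos δ = sin φ₁ sin φ₂ + cos φ₁ cos φ₂ cos Δλ, the central angle is δ ≈ 0.999 rad (57.2°).
Interpolate at f = 1/2 with slerp weights a = sin((1−f)δ)/sin δ ≈ 0.570, b = sin(fδ)/sin δ ≈ 0.570.
p = a·p₁ + b·p₂ ≈ (-0.552, -0.779, -0.298); φ = arcsin(p_z) ≈ -17.35°, λ = atan2(p_y, p_x) ≈ -125.32°.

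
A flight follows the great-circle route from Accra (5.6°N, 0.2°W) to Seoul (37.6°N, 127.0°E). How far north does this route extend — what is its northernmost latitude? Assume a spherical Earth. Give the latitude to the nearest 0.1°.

≈ 46.3°N

The great circle lies in the plane with unit normal n̂ = (p₁ × p₂)/|p₁ × p₂|.
Here n̂_z ≈ +0.691; the vertex latitude is φ_max = arccos|n̂_z| ≈ 46.3°.
Check via Clairaut: cos φ_max = |cos φ₁| · sin C = cos(5.6°)·sin(44.0°) ≈ 0.691, again giving ≈ 46.3°.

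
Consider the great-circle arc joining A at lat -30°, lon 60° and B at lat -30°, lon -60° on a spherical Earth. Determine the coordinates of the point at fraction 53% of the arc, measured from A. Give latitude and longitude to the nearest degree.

≈ lat -49°, lon -4°

From cos δ = sin φ₁ sin φ₂ + cos φ₁ cos φ₂ cos Δλ, the central angle is δ ≈ 1.696 rad (97.2°).
Interpolate at f = 0.53 with slerp weights a = sin((1−f)δ)/sin δ ≈ 0.721, b = sin(fδ)/sin δ ≈ 0.789.
p = a·p₁ + b·p₂ ≈ (0.654, -0.051, -0.755); φ = arcsin(p_z) ≈ -49.02°, λ = atan2(p_y, p_x) ≈ -4.45°.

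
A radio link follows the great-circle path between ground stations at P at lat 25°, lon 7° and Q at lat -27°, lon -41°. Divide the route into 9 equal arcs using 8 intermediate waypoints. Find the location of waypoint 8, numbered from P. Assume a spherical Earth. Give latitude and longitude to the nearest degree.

≈ lat -21°, lon -35°

From cos δ = sin φ₁ sin φ₂ + cos φ₁ cos φ₂ cos Δλ, the central angle is δ ≈ 1.215 rad (69.6°).
Interpolate at f = 8/9 with slerp weights a = sin((1−f)δ)/sin δ ≈ 0.144, b = sin(fδ)/sin δ ≈ 0.941.
p = a·p₁ + b·p₂ ≈ (0.762, -0.534, -0.366); φ = arcsin(p_z) ≈ -21.50°, λ = atan2(p_y, p_x) ≈ -35.03°.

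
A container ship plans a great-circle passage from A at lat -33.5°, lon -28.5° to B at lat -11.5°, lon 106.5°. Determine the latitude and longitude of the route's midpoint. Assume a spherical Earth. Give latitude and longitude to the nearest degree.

≈ lat -47°, lon 50°

Write both endpoints as unit vectors p₁, p₂ with components (cos φ cos λ, cos φ sin λ, sin φ).
The central angle between the endpoints is δ = arccos(p₁·p₂) ≈ 2.058 rad (117.9°).
Interpolate at f = 1/2 with slerp weights a = sin((1−f)δ)/sin δ ≈ 0.969, b = sin(fδ)/sin δ ≈ 0.969.
p = a·p₁ + b·p₂ ≈ (0.441, 0.525, -0.728); φ = arcsin(p_z) ≈ -46.74°, λ = atan2(p_y, p_x) ≈ 50.00°.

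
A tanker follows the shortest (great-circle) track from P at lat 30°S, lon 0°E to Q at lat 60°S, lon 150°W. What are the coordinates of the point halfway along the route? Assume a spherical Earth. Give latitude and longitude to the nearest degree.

≈ lat 70°S, lon 30°W

Write both endpoints as unit vectors p₁, p₂ with components (cos φ cos λ, cos φ sin λ, sin φ).
The central angle between the endpoints is δ = arccos(p₁·p₂) ≈ 1.513 rad (86.7°).
Interpolate at f = 1/2 with slerp weights a = sin((1−f)δ)/sin δ ≈ 0.687, b = sin(fδ)/sin δ ≈ 0.687.
p = a·p₁ + b·p₂ ≈ (0.298, -0.172, -0.939); φ = arcsin(p_z) ≈ -69.90°, λ = atan2(p_y, p_x) ≈ -30.00°.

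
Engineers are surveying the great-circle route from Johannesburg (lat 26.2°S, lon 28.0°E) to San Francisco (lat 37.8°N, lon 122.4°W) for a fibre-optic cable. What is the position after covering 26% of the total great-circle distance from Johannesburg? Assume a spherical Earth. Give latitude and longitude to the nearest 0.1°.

Convert each endpoint to a unit vector on the sphere (x = cos φ cos λ, y = cos φ sin λ, z = sin φ).
The central angle between the endpoints is δ = arccos(p₁·p₂) ≈ 2.662 rad (152.5°).
Interpolate at f = 0.26 with slerp weights a = sin((1−f)δ)/sin δ ≈ 1.996, b = sin(fδ)/sin δ ≈ 1.382.
p = a·p₁ + b·p₂ ≈ (0.996, -0.081, -0.034); φ = arcsin(p_z) ≈ -1.95°, λ = atan2(p_y, p_x) ≈ -4.67°.

≈ lat 2.0°S, lon 4.7°W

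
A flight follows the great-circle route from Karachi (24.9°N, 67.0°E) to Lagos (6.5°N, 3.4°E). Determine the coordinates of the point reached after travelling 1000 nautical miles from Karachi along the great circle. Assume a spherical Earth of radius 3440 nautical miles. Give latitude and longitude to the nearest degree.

≈ (22°N, 49°E)

Convert each endpoint to a unit vector on the sphere (x = cos φ cos λ, y = cos φ sin λ, z = sin φ).
The central angle between the endpoints is δ = arccos(p₁·p₂) ≈ 1.106 rad (63.4°). The total great-circle distance is δ·R ≈ 1.106 × 3440 ≈ 3804 nmi, so the target fraction is f = 1000/3804 ≈ 0.263.
Interpolate at f ≈ 0.263 with slerp weights a = sin((1−f)δ)/sin δ ≈ 0.814, b = sin(fδ)/sin δ ≈ 0.321.
p = a·p₁ + b·p₂ ≈ (0.607, 0.699, 0.379); φ = arcsin(p_z) ≈ 22.28°, λ = atan2(p_y, p_x) ≈ 49.04°.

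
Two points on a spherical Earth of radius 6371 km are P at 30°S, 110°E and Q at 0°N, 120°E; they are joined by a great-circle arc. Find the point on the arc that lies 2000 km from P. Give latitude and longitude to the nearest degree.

≈ 13°S, 116°E

Write both endpoints as unit vectors p₁, p₂ with components (cos φ cos λ, cos φ sin λ, sin φ).
The central angle between the endpoints is δ = arccos(p₁·p₂) ≈ 0.549 rad (31.5°). The total great-circle distance is δ·R ≈ 0.549 × 6371 ≈ 3500 km, so the target fraction is f = 2000/3500 ≈ 0.571.
Interpolate at f ≈ 0.571 with slerp weights a = sin((1−f)δ)/sin δ ≈ 0.447, b = sin(fδ)/sin δ ≈ 0.591.
p = a·p₁ + b·p₂ ≈ (-0.428, 0.876, -0.223); φ = arcsin(p_z) ≈ -12.91°, λ = atan2(p_y, p_x) ≈ 116.05°.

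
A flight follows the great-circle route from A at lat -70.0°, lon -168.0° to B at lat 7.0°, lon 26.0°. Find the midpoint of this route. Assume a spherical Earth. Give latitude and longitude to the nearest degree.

≈ lat -51°, lon 33°

Convert each endpoint to a unit vector on the sphere (x = cos φ cos λ, y = cos φ sin λ, z = sin φ).
The central angle between the endpoints is δ = arccos(p₁·p₂) ≈ 2.031 rad (116.4°).
Interpolate at f = 1/2 with slerp weights a = sin((1−f)δ)/sin δ ≈ 0.948, b = sin(fδ)/sin δ ≈ 0.948.
p = a·p₁ + b·p₂ ≈ (0.529, 0.345, -0.775); φ = arcsin(p_z) ≈ -50.85°, λ = atan2(p_y, p_x) ≈ 33.14°.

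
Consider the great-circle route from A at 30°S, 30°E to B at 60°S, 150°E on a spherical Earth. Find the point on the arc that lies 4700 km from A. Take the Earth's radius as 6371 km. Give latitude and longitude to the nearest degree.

Write both endpoints as unit vectors p₁, p₂ with components (cos φ cos λ, cos φ sin λ, sin φ).
The central angle between the endpoints is δ = arccos(p₁·p₂) ≈ 1.353 rad (77.5°). The total great-circle distance is δ·R ≈ 1.353 × 6371 ≈ 8617 km, so the target fraction is f = 4700/8617 ≈ 0.545.
Interpolate at f ≈ 0.545 with slerp weights a = sin((1−f)δ)/sin δ ≈ 0.591, b = sin(fδ)/sin δ ≈ 0.689.
p = a·p₁ + b·p₂ ≈ (0.145, 0.428, -0.892); φ = arcsin(p_z) ≈ -63.13°, λ = atan2(p_y, p_x) ≈ 71.31°.

≈ 63°S, 71°E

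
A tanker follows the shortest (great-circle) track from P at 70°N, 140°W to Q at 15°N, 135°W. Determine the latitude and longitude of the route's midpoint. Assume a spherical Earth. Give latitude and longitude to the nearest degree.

≈ 43°N, 136°W

Write both endpoints as unit vectors p₁, p₂ with components (cos φ cos λ, cos φ sin λ, sin φ).
The central angle between the endpoints is δ = arccos(p₁·p₂) ≈ 0.961 rad (55.1°).
Interpolate at f = 1/2 with slerp weights a = sin((1−f)δ)/sin δ ≈ 0.564, b = sin(fδ)/sin δ ≈ 0.564.
p = a·p₁ + b·p₂ ≈ (-0.533, -0.509, 0.676); φ = arcsin(p_z) ≈ 42.52°, λ = atan2(p_y, p_x) ≈ -136.31°.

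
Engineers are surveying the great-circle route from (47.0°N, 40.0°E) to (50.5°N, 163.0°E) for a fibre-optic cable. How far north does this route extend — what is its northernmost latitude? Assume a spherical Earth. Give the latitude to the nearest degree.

The great circle lies in the plane with unit normal n̂ = (p₁ × p₂)/|p₁ × p₂|.
Here n̂_z ≈ +0.385; the vertex latitude is φ_max = arccos|n̂_z| ≈ 67.3°.
Check via Clairaut: cos φ_max = |cos φ₁| · sin C = cos(47.0°)·sin(34.4°) ≈ 0.385, again giving ≈ 67.3°.

≈ 67°N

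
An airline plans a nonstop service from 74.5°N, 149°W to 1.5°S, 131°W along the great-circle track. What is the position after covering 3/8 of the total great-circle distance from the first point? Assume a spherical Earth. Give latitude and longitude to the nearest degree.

≈ 46°N, 136°W

Write both endpoints as unit vectors p₁, p₂ with components (cos φ cos λ, cos φ sin λ, sin φ).
The central angle between the endpoints is δ = arccos(p₁·p₂) ≈ 1.340 rad (76.8°).
Interpolate at f = 3/8 with slerp weights a = sin((1−f)δ)/sin δ ≈ 0.763, b = sin(fδ)/sin δ ≈ 0.495.
p = a·p₁ + b·p₂ ≈ (-0.499, -0.478, 0.722); φ = arcsin(p_z) ≈ 46.26°, λ = atan2(p_y, p_x) ≈ -136.23°.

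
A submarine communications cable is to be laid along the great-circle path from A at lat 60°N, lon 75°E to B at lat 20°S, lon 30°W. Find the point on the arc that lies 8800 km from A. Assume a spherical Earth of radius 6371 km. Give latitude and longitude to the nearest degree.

Convert each endpoint to a unit vector on the sphere (x = cos φ cos λ, y = cos φ sin λ, z = sin φ).
The central angle between the endpoints is δ = arccos(p₁·p₂) ≈ 2.002 rad (114.7°). The total great-circle distance is δ·R ≈ 2.002 × 6371 ≈ 12754 km, so the target fraction is f = 8800/12754 ≈ 0.690.
Interpolate at f ≈ 0.690 with slerp weights a = sin((1−f)δ)/sin δ ≈ 0.640, b = sin(fδ)/sin δ ≈ 1.081.
p = a·p₁ + b·p₂ ≈ (0.963, -0.199, 0.185); φ = arcsin(p_z) ≈ 10.64°, λ = atan2(p_y, p_x) ≈ -11.67°.

≈ lat 11°N, lon 12°W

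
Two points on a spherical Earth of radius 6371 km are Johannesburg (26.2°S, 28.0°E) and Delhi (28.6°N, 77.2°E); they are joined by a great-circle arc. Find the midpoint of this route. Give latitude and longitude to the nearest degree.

≈ (1°N, 52°E)

The haversine formula gives a central angle δ ≈ 1.263 rad (72.3°) between the endpoints.
Interpolate at f = 1/2 with slerp weights a = sin((1−f)δ)/sin δ ≈ 0.619, b = sin(fδ)/sin δ ≈ 0.619.
p = a·p₁ + b·p₂ ≈ (0.611, 0.791, 0.023); φ = arcsin(p_z) ≈ 1.32°, λ = atan2(p_y, p_x) ≈ 52.32°.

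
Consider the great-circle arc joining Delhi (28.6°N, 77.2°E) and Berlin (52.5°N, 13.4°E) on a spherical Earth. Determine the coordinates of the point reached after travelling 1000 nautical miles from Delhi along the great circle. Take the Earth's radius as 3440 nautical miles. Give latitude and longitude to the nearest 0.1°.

The haversine formula gives a central angle δ ≈ 0.907 rad (52.0°) between the endpoints. The total great-circle distance is δ·R ≈ 0.907 × 3440 ≈ 3122 nmi, so the target fraction is f = 1000/3122 ≈ 0.320.
Interpolate at f ≈ 0.320 with slerp weights a = sin((1−f)δ)/sin δ ≈ 0.734, b = sin(fδ)/sin δ ≈ 0.364.
p = a·p₁ + b·p₂ ≈ (0.358, 0.680, 0.640); φ = arcsin(p_z) ≈ 39.79°, λ = atan2(p_y, p_x) ≈ 62.21°.

≈ 39.8°N, 62.2°E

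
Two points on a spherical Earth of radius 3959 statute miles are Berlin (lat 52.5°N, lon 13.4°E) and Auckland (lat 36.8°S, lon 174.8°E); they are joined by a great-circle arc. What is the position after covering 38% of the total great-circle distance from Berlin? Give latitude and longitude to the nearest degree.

≈ lat 49°N, lon 119°E

Convert each endpoint to a unit vector on the sphere (x = cos φ cos λ, y = cos φ sin λ, z = sin φ).
The central angle between the endpoints is δ = arccos(p₁·p₂) ≈ 2.785 rad (159.6°).
Interpolate at f = 0.38 with slerp weights a = sin((1−f)δ)/sin δ ≈ 2.833, b = sin(fδ)/sin δ ≈ 2.500.
p = a·p₁ + b·p₂ ≈ (-0.316, 0.581, 0.750); φ = arcsin(p_z) ≈ 48.61°, λ = atan2(p_y, p_x) ≈ 118.51°.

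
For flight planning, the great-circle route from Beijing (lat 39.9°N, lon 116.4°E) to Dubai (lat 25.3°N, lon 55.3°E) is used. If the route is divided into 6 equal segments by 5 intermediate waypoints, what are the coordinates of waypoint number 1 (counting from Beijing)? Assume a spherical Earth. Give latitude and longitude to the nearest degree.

Write both endpoints as unit vectors p₁, p₂ with components (cos φ cos λ, cos φ sin λ, sin φ).
The central angle between the endpoints is δ = arccos(p₁·p₂) ≈ 0.916 rad (52.5°).
Interpolate at f = 1/6 with slerp weights a = sin((1−f)δ)/sin δ ≈ 0.872, b = sin(fδ)/sin δ ≈ 0.192.
p = a·p₁ + b·p₂ ≈ (-0.199, 0.741, 0.641); φ = arcsin(p_z) ≈ 39.87°, λ = atan2(p_y, p_x) ≈ 105.00°.

≈ lat 40°N, lon 105°E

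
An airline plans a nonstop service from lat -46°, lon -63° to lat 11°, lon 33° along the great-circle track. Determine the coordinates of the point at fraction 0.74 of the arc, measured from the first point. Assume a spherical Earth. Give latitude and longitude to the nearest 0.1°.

Write both endpoints as unit vectors p₁, p₂ with components (cos φ cos λ, cos φ sin λ, sin φ).
The central angle between the endpoints is δ = arccos(p₁·p₂) ≈ 1.781 rad (102.0°).
Interpolate at f = 0.74 with slerp weights a = sin((1−f)δ)/sin δ ≈ 0.457, b = sin(fδ)/sin δ ≈ 0.990.
p = a·p₁ + b·p₂ ≈ (0.959, 0.247, -0.140); φ = arcsin(p_z) ≈ -8.03°, λ = atan2(p_y, p_x) ≈ 14.42°.

≈ lat -8.0°, lon 14.4°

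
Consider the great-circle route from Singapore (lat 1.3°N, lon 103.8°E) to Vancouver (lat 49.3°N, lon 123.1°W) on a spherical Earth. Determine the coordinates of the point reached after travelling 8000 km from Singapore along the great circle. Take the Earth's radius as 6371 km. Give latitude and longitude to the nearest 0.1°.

Write both endpoints as unit vectors p₁, p₂ with components (cos φ cos λ, cos φ sin λ, sin φ).
The central angle between the endpoints is δ = arccos(p₁·p₂) ≈ 2.013 rad (115.4°). The total great-circle distance is δ·R ≈ 2.013 × 6371 ≈ 12827 km, so the target fraction is f = 8000/12827 ≈ 0.624.
Interpolate at f ≈ 0.624 with slerp weights a = sin((1−f)δ)/sin δ ≈ 0.760, b = sin(fδ)/sin δ ≈ 1.052.
p = a·p₁ + b·p₂ ≈ (-0.556, 0.164, 0.815); φ = arcsin(p_z) ≈ 54.58°, λ = atan2(p_y, p_x) ≈ 163.60°.

≈ lat 54.6°N, lon 163.6°E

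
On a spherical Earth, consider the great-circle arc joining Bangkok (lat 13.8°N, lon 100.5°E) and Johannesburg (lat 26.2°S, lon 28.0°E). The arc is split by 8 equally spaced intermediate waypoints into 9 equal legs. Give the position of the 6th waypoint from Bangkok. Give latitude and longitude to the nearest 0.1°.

≈ lat 14.6°S, lon 54.1°E

The haversine formula gives a central angle δ ≈ 1.413 rad (81.0°) between the endpoints.
Interpolate at f = 6/9 with slerp weights a = sin((1−f)δ)/sin δ ≈ 0.460, b = sin(fδ)/sin δ ≈ 0.819.
p = a·p₁ + b·p₂ ≈ (0.568, 0.784, -0.252); φ = arcsin(p_z) ≈ -14.59°, λ = atan2(p_y, p_x) ≈ 54.09°.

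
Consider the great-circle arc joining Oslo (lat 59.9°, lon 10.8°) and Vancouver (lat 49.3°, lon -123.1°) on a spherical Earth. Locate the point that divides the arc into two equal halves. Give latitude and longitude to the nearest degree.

≈ lat 74°, lon -73°

Write both endpoints as unit vectors p₁, p₂ with components (cos φ cos λ, cos φ sin λ, sin φ).
The central angle between the endpoints is δ = arccos(p₁·p₂) ≈ 1.127 rad (64.6°).
Interpolate at f = 1/2 with slerp weights a = sin((1−f)δ)/sin δ ≈ 0.591, b = sin(fδ)/sin δ ≈ 0.591.
p = a·p₁ + b·p₂ ≈ (0.081, -0.268, 0.960); φ = arcsin(p_z) ≈ 73.77°, λ = atan2(p_y, p_x) ≈ -73.20°.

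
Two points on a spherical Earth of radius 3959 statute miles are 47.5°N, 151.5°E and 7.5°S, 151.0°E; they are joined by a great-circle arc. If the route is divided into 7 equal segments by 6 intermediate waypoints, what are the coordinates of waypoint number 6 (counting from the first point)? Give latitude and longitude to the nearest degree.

Write both endpoints as unit vectors p₁, p₂ with components (cos φ cos λ, cos φ sin λ, sin φ).
The central angle between the endpoints is δ = arccos(p₁·p₂) ≈ 0.960 rad (55.0°).
Interpolate at f = 6/7 with slerp weights a = sin((1−f)δ)/sin δ ≈ 0.167, b = sin(fδ)/sin δ ≈ 0.895.
p = a·p₁ + b·p₂ ≈ (-0.875, 0.484, 0.006); φ = arcsin(p_z) ≈ 0.36°, λ = atan2(p_y, p_x) ≈ 151.06°.

≈ 0°N, 151°E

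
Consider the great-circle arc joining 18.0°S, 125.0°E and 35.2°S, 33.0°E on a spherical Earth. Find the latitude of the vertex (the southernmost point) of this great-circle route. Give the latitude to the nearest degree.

The great circle lies in the plane with unit normal n̂ = (p₁ × p₂)/|p₁ × p₂|.
Here n̂_z ≈ -0.786; the vertex latitude is φ_max = arccos|n̂_z| ≈ 38.2°.
Check via Clairaut: cos φ_max = |cos φ₁| · sin C = cos(18.0°)·sin(124.3°) ≈ 0.786, again giving ≈ 38.2°.

≈ 38°S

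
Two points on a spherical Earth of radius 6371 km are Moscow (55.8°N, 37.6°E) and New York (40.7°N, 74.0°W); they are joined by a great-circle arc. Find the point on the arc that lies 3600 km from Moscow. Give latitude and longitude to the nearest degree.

≈ (63°N, 28°W)

Convert each endpoint to a unit vector on the sphere (x = cos φ cos λ, y = cos φ sin λ, z = sin φ).
The central angle between the endpoints is δ = arccos(p₁·p₂) ≈ 1.178 rad (67.5°). The total great-circle distance is δ·R ≈ 1.178 × 6371 ≈ 7507 km, so the target fraction is f = 3600/7507 ≈ 0.480.
Interpolate at f ≈ 0.480 with slerp weights a = sin((1−f)δ)/sin δ ≈ 0.623, b = sin(fδ)/sin δ ≈ 0.580.
p = a·p₁ + b·p₂ ≈ (0.399, -0.209, 0.893); φ = arcsin(p_z) ≈ 63.27°, λ = atan2(p_y, p_x) ≈ -27.64°.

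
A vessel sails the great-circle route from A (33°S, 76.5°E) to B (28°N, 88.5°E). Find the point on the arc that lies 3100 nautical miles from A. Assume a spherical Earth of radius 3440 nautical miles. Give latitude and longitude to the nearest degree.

≈ (18°N, 86°E)

The haversine formula gives a central angle δ ≈ 1.083 rad (62.1°) between the endpoints. The total great-circle distance is δ·R ≈ 1.083 × 3440 ≈ 3726 nmi, so the target fraction is f = 3100/3726 ≈ 0.832.
Interpolate at f ≈ 0.832 with slerp weights a = sin((1−f)δ)/sin δ ≈ 0.205, b = sin(fδ)/sin δ ≈ 0.888.
p = a·p₁ + b·p₂ ≈ (0.061, 0.950, 0.305); φ = arcsin(p_z) ≈ 17.77°, λ = atan2(p_y, p_x) ≈ 86.35°.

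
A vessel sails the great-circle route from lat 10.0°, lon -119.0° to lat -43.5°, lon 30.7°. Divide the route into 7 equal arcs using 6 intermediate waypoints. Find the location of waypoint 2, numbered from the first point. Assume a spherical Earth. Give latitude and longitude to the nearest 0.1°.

The haversine formula gives a central angle δ ≈ 2.398 rad (137.4°) between the endpoints.
Interpolate at f = 2/7 with slerp weights a = sin((1−f)δ)/sin δ ≈ 1.463, b = sin(fδ)/sin δ ≈ 0.935.
p = a·p₁ + b·p₂ ≈ (-0.115, -0.914, -0.390); φ = arcsin(p_z) ≈ -22.94°, λ = atan2(p_y, p_x) ≈ -97.18°.

≈ lat -22.9°, lon -97.2°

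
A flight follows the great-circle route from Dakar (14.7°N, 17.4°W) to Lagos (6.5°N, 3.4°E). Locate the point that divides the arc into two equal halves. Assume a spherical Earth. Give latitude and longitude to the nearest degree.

≈ (11°N, 7°W)

Convert each endpoint to a unit vector on the sphere (x = cos φ cos λ, y = cos φ sin λ, z = sin φ).
The central angle between the endpoints is δ = arccos(p₁·p₂) ≈ 0.384 rad (22.0°).
Interpolate at f = 1/2 with slerp weights a = sin((1−f)δ)/sin δ ≈ 0.509, b = sin(fδ)/sin δ ≈ 0.509.
p = a·p₁ + b·p₂ ≈ (0.975, -0.117, 0.187); φ = arcsin(p_z) ≈ 10.77°, λ = atan2(p_y, p_x) ≈ -6.86°.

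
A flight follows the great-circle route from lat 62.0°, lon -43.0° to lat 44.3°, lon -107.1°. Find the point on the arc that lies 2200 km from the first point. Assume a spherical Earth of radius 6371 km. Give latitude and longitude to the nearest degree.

≈ lat 58°, lon -82°

Convert each endpoint to a unit vector on the sphere (x = cos φ cos λ, y = cos φ sin λ, z = sin φ).
The central angle between the endpoints is δ = arccos(p₁·p₂) ≈ 0.702 rad (40.2°). The total great-circle distance is δ·R ≈ 0.702 × 6371 ≈ 4474 km, so the target fraction is f = 2200/4474 ≈ 0.492.
Interpolate at f ≈ 0.492 with slerp weights a = sin((1−f)δ)/sin δ ≈ 0.541, b = sin(fδ)/sin δ ≈ 0.524.
p = a·p₁ + b·p₂ ≈ (0.075, -0.532, 0.844); φ = arcsin(p_z) ≈ 57.52°, λ = atan2(p_y, p_x) ≈ -81.93°.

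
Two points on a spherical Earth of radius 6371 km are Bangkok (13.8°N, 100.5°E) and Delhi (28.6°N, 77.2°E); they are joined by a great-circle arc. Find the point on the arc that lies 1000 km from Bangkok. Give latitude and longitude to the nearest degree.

From cos δ = sin φ₁ sin φ₂ + cos φ₁ cos φ₂ cos Δλ, the central angle is δ ≈ 0.457 rad (26.2°). The total great-circle distance is δ·R ≈ 0.457 × 6371 ≈ 2913 km, so the target fraction is f = 1000/2913 ≈ 0.343.
Interpolate at f ≈ 0.343 with slerp weights a = sin((1−f)δ)/sin δ ≈ 0.670, b = sin(fδ)/sin δ ≈ 0.354.
p = a·p₁ + b·p₂ ≈ (-0.050, 0.943, 0.329); φ = arcsin(p_z) ≈ 19.23°, λ = atan2(p_y, p_x) ≈ 93.02°.

≈ (19°N, 93°E)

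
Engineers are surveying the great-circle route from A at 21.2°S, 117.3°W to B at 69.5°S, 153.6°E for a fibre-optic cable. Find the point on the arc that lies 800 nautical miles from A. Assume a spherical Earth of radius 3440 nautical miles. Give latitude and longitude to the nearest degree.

Convert each endpoint to a unit vector on the sphere (x = cos φ cos λ, y = cos φ sin λ, z = sin φ).
The central angle between the endpoints is δ = arccos(p₁·p₂) ≈ 1.220 rad (69.9°). The total great-circle distance is δ·R ≈ 1.220 × 3440 ≈ 4196 nmi, so the target fraction is f = 800/4196 ≈ 0.191.
Interpolate at f ≈ 0.191 with slerp weights a = sin((1−f)δ)/sin δ ≈ 0.889, b = sin(fδ)/sin δ ≈ 0.245.
p = a·p₁ + b·p₂ ≈ (-0.457, -0.698, -0.551); φ = arcsin(p_z) ≈ -33.45°, λ = atan2(p_y, p_x) ≈ -123.21°.

≈ 33°S, 123°W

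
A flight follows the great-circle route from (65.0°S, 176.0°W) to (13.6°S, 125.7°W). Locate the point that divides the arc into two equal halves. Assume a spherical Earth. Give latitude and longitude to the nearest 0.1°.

≈ (41.6°S, 140.4°W)

The haversine formula gives a central angle δ ≈ 1.075 rad (61.6°) between the endpoints.
Interpolate at f = 1/2 with slerp weights a = sin((1−f)δ)/sin δ ≈ 0.582, b = sin(fδ)/sin δ ≈ 0.582.
p = a·p₁ + b·p₂ ≈ (-0.576, -0.477, -0.664); φ = arcsin(p_z) ≈ -41.64°, λ = atan2(p_y, p_x) ≈ -140.37°.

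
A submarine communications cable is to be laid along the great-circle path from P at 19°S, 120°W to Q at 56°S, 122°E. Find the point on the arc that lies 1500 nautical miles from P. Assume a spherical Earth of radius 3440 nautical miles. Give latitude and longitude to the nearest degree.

Convert each endpoint to a unit vector on the sphere (x = cos φ cos λ, y = cos φ sin λ, z = sin φ).
The central angle between the endpoints is δ = arccos(p₁·p₂) ≈ 1.549 rad (88.8°). The total great-circle distance is δ·R ≈ 1.549 × 3440 ≈ 5329 nmi, so the target fraction is f = 1500/5329 ≈ 0.281.
Interpolate at f ≈ 0.281 with slerp weights a = sin((1−f)δ)/sin δ ≈ 0.897, b = sin(fδ)/sin δ ≈ 0.422.
p = a·p₁ + b·p₂ ≈ (-0.549, -0.534, -0.642); φ = arcsin(p_z) ≈ -39.97°, λ = atan2(p_y, p_x) ≈ -135.79°.

≈ 40°S, 136°W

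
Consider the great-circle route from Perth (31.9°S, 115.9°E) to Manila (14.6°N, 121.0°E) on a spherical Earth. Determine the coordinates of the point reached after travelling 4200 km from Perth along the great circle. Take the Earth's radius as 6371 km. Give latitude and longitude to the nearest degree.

From cos δ = sin φ₁ sin φ₂ + cos φ₁ cos φ₂ cos Δλ, the central angle is δ ≈ 0.816 rad (46.8°). The total great-circle distance is δ·R ≈ 0.816 × 6371 ≈ 5199 km, so the target fraction is f = 4200/5199 ≈ 0.808.
Interpolate at f ≈ 0.808 with slerp weights a = sin((1−f)δ)/sin δ ≈ 0.214, b = sin(fδ)/sin δ ≈ 0.841.
p = a·p₁ + b·p₂ ≈ (-0.499, 0.861, 0.099); φ = arcsin(p_z) ≈ 5.66°, λ = atan2(p_y, p_x) ≈ 120.07°.

≈ (6°N, 120°E)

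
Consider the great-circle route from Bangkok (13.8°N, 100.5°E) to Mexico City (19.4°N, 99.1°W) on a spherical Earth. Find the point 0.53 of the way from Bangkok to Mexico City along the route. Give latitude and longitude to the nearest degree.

≈ 60°N, 176°W

Write both endpoints as unit vectors p₁, p₂ with components (cos φ cos λ, cos φ sin λ, sin φ).
The central angle between the endpoints is δ = arccos(p₁·p₂) ≈ 2.471 rad (141.6°).
Interpolate at f = 0.53 with slerp weights a = sin((1−f)δ)/sin δ ≈ 1.477, b = sin(fδ)/sin δ ≈ 1.555.
p = a·p₁ + b·p₂ ≈ (-0.493, -0.038, 0.869); φ = arcsin(p_z) ≈ 60.34°, λ = atan2(p_y, p_x) ≈ -175.56°.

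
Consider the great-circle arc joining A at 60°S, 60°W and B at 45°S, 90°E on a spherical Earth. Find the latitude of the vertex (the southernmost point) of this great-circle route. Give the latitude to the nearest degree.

≈ 79°S

The great circle lies in the plane with unit normal n̂ = (p₁ × p₂)/|p₁ × p₂|.
Here n̂_z ≈ +0.186; the vertex latitude is φ_max = arccos|n̂_z| ≈ 79.3°.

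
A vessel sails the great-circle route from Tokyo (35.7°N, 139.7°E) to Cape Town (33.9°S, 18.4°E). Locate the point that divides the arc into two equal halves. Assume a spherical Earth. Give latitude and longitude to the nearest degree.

The haversine formula gives a central angle δ ≈ 2.313 rad (132.5°) between the endpoints.
Interpolate at f = 1/2 with slerp weights a = sin((1−f)δ)/sin δ ≈ 1.242, b = sin(fδ)/sin δ ≈ 1.242.
p = a·p₁ + b·p₂ ≈ (0.209, 0.977, 0.032); φ = arcsin(p_z) ≈ 1.84°, λ = atan2(p_y, p_x) ≈ 77.94°.

≈ 2°N, 78°E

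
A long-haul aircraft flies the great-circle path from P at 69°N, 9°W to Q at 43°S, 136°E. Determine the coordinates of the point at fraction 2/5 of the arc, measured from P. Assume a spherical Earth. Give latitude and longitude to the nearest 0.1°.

≈ 41.4°N, 104.5°E

Convert each endpoint to a unit vector on the sphere (x = cos φ cos λ, y = cos φ sin λ, z = sin φ).
The central angle between the endpoints is δ = arccos(p₁·p₂) ≈ 2.589 rad (148.4°).
Interpolate at f = 2/5 with slerp weights a = sin((1−f)δ)/sin δ ≈ 1.906, b = sin(fδ)/sin δ ≈ 1.640.
p = a·p₁ + b·p₂ ≈ (-0.188, 0.726, 0.661); φ = arcsin(p_z) ≈ 41.38°, λ = atan2(p_y, p_x) ≈ 104.52°.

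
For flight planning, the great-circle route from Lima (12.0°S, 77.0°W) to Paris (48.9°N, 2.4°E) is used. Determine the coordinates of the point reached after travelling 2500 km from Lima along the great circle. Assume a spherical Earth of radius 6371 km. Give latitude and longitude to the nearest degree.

The haversine formula gives a central angle δ ≈ 1.609 rad (92.2°) between the endpoints. The total great-circle distance is δ·R ≈ 1.609 × 6371 ≈ 10252 km, so the target fraction is f = 2500/10252 ≈ 0.244.
Interpolate at f ≈ 0.244 with slerp weights a = sin((1−f)δ)/sin δ ≈ 0.939, b = sin(fδ)/sin δ ≈ 0.383.
p = a·p₁ + b·p₂ ≈ (0.458, -0.884, 0.093); φ = arcsin(p_z) ≈ 5.35°, λ = atan2(p_y, p_x) ≈ -62.62°.

≈ (5°N, 63°W)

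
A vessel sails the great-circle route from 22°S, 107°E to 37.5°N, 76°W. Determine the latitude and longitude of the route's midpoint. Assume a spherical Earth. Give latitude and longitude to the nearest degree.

Convert each endpoint to a unit vector on the sphere (x = cos φ cos λ, y = cos φ sin λ, z = sin φ).
The central angle between the endpoints is δ = arccos(p₁·p₂) ≈ 2.867 rad (164.3°).
Interpolate at f = 1/2 with slerp weights a = sin((1−f)δ)/sin δ ≈ 3.657, b = sin(fδ)/sin δ ≈ 3.657.
p = a·p₁ + b·p₂ ≈ (-0.289, 0.427, 0.856); φ = arcsin(p_z) ≈ 58.92°, λ = atan2(p_y, p_x) ≈ 124.11°.

≈ 59°N, 124°E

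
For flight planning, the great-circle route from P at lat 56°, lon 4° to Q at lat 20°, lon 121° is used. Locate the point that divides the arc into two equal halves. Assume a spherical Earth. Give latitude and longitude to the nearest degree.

Write both endpoints as unit vectors p₁, p₂ with components (cos φ cos λ, cos φ sin λ, sin φ).
The central angle between the endpoints is δ = arccos(p₁·p₂) ≈ 1.526 rad (87.4°).
Interpolate at f = 1/2 with slerp weights a = sin((1−f)δ)/sin δ ≈ 0.692, b = sin(fδ)/sin δ ≈ 0.692.
p = a·p₁ + b·p₂ ≈ (0.051, 0.584, 0.810); φ = arcsin(p_z) ≈ 54.10°, λ = atan2(p_y, p_x) ≈ 85.00°.

≈ lat 54°, lon 85°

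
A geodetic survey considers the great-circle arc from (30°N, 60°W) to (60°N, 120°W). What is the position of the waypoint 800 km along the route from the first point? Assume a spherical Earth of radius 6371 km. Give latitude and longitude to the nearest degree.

≈ (36°N, 65°W)

Convert each endpoint to a unit vector on the sphere (x = cos φ cos λ, y = cos φ sin λ, z = sin φ).
The central angle between the endpoints is δ = arccos(p₁·p₂) ≈ 0.864 rad (49.5°). The total great-circle distance is δ·R ≈ 0.864 × 6371 ≈ 5504 km, so the target fraction is f = 800/5504 ≈ 0.145.
Interpolate at f ≈ 0.145 with slerp weights a = sin((1−f)δ)/sin δ ≈ 0.885, b = sin(fδ)/sin δ ≈ 0.165.
p = a·p₁ + b·p₂ ≈ (0.342, -0.735, 0.585); φ = arcsin(p_z) ≈ 35.82°, λ = atan2(p_y, p_x) ≈ -65.05°.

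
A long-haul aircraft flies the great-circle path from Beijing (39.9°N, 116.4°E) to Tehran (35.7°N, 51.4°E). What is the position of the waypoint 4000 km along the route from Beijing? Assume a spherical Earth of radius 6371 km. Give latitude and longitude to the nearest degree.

≈ 41°N, 69°E

The haversine formula gives a central angle δ ≈ 0.879 rad (50.4°) between the endpoints. The total great-circle distance is δ·R ≈ 0.879 × 6371 ≈ 5603 km, so the target fraction is f = 4000/5603 ≈ 0.714.
Interpolate at f ≈ 0.714 with slerp weights a = sin((1−f)δ)/sin δ ≈ 0.323, b = sin(fδ)/sin δ ≈ 0.762.
p = a·p₁ + b·p₂ ≈ (0.276, 0.706, 0.652); φ = arcsin(p_z) ≈ 40.71°, λ = atan2(p_y, p_x) ≈ 68.64°.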